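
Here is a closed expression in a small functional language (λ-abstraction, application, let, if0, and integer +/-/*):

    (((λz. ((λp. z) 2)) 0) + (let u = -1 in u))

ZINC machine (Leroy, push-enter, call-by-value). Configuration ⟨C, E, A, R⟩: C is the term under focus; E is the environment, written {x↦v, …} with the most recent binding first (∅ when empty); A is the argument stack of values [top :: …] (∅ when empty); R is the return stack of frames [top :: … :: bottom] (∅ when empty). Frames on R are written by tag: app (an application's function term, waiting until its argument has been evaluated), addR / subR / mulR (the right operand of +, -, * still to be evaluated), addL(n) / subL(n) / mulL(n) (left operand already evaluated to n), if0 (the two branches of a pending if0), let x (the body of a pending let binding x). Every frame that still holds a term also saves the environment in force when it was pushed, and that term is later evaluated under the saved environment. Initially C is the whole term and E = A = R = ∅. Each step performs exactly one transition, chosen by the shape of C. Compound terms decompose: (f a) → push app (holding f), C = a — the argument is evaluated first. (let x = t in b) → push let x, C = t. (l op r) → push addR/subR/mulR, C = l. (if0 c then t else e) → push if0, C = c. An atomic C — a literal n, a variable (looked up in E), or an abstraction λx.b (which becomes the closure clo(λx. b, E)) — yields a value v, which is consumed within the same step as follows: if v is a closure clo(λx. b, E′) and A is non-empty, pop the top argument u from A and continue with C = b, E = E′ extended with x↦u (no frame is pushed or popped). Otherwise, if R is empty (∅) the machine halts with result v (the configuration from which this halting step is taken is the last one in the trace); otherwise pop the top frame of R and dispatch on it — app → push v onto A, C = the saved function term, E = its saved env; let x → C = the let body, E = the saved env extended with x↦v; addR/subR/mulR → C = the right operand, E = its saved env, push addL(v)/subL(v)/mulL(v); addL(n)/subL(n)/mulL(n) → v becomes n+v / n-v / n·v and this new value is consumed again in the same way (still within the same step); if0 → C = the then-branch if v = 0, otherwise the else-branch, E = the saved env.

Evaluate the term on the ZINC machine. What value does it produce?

Answer: -1

Execution trace:
t=0: <C=(((λz. ((λp. z) 2)) 0) + (let u = -1 in u)), E=∅, A=∅, R=∅>
t=1: <C=((λz. ((λp. z) 2)) 0), E=∅, A=∅, R=[addR]>
t=2: <C=0, E=∅, A=∅, R=[app :: addR]>
t=3: <C=(λz. ((λp. z) 2)), E=∅, A=[0], R=[addR]>
t=4: <C=((λp. z) 2), E={z↦0}, A=∅, R=[addR]>
t=5: <C=2, E={z↦0}, A=∅, R=[app :: addR]>
t=6: <C=(λp. z), E={z↦0}, A=[2], R=[addR]>
t=7: <C=z, E={p↦2, z↦0}, A=∅, R=[addR]>
t=8: <C=(let u = -1 in u), E=∅, A=∅, R=[addL(0)]>
t=9: <C=-1, E=∅, A=∅, R=[let u :: addL(0)]>
t=10: <C=u, E={u↦-1}, A=∅, R=[addL(0)]>
→ final value -1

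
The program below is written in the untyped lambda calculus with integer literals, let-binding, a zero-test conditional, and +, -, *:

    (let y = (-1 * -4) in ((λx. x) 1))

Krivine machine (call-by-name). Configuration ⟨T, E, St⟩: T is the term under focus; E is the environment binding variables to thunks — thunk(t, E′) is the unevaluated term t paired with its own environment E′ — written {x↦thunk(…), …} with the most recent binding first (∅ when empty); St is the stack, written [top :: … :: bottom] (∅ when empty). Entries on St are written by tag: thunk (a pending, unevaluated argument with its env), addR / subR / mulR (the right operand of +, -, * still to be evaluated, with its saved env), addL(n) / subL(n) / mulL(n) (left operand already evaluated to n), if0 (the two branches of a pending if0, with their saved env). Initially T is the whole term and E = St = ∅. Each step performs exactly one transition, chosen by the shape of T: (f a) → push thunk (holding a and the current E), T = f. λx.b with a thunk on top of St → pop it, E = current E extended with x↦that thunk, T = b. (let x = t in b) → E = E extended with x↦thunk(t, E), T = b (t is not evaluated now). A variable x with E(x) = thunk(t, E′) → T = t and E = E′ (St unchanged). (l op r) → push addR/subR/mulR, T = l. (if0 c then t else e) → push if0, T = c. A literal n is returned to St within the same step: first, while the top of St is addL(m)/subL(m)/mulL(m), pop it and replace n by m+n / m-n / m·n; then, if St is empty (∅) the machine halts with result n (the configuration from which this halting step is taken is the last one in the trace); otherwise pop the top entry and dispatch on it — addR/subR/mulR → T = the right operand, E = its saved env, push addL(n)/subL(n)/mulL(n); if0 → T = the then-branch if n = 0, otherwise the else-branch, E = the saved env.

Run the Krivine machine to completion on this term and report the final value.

0. [T=(let y = (-1 * -4) in ((λx. x) 1)) | E=∅ | St=∅]
1. [T=((λx. x) 1) | E={y↦thunk((-1 * -4), ∅)} | St=∅]
2. [T=(λx. x) | E={y↦thunk((-1 * -4), ∅)} | St=[thunk]]
3. [T=x | E={x↦thunk(1, {y↦thunk((-1 * -4), ∅)}), y↦thunk((-1 * -4), ∅)} | St=∅]
4. [T=1 | E={y↦thunk((-1 * -4), ∅)} | St=∅]
→ final value 1

Answer: 1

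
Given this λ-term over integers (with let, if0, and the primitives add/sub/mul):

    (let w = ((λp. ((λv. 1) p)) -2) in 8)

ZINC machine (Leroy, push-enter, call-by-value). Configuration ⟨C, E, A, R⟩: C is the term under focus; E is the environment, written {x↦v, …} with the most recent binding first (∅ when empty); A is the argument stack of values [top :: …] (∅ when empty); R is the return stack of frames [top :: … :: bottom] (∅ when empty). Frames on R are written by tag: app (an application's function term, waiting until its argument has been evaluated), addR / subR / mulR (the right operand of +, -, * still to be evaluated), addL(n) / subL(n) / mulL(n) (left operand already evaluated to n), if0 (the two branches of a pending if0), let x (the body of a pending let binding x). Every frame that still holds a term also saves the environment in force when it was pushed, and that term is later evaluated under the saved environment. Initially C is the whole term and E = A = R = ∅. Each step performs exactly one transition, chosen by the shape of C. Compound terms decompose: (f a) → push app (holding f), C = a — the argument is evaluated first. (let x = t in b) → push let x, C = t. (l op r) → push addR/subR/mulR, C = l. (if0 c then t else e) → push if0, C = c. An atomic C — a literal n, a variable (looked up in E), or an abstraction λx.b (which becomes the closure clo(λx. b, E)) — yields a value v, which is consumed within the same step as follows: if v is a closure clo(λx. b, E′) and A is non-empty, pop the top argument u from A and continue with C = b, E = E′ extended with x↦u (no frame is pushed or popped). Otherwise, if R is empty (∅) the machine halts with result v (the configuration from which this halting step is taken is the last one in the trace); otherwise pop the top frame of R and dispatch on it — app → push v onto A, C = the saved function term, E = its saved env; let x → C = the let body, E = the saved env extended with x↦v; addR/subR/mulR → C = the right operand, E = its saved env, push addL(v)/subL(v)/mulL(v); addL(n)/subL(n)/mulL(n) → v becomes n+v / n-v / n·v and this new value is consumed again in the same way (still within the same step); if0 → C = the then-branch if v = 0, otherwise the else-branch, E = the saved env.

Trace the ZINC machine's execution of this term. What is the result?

[0] ⟨C=(let w = ((λp. ((λv. 1) p)) -2) in 8); E=∅; A=∅; R=∅⟩
[1] ⟨C=((λp. ((λv. 1) p)) -2); E=∅; A=∅; R=[let w]⟩
[2] ⟨C=-2; E=∅; A=∅; R=[app :: let w]⟩
[3] ⟨C=(λp. ((λv. 1) p)); E=∅; A=[-2]; R=[let w]⟩
[4] ⟨C=((λv. 1) p); E={p↦-2}; A=∅; R=[let w]⟩
[5] ⟨C=p; E={p↦-2}; A=∅; R=[app :: let w]⟩
[6] ⟨C=(λv. 1); E={p↦-2}; A=[-2]; R=[let w]⟩
[7] ⟨C=1; E={v↦-2, p↦-2}; A=∅; R=[let w]⟩
[8] ⟨C=8; E={w↦1}; A=∅; R=∅⟩
→ final value 8

Answer: 8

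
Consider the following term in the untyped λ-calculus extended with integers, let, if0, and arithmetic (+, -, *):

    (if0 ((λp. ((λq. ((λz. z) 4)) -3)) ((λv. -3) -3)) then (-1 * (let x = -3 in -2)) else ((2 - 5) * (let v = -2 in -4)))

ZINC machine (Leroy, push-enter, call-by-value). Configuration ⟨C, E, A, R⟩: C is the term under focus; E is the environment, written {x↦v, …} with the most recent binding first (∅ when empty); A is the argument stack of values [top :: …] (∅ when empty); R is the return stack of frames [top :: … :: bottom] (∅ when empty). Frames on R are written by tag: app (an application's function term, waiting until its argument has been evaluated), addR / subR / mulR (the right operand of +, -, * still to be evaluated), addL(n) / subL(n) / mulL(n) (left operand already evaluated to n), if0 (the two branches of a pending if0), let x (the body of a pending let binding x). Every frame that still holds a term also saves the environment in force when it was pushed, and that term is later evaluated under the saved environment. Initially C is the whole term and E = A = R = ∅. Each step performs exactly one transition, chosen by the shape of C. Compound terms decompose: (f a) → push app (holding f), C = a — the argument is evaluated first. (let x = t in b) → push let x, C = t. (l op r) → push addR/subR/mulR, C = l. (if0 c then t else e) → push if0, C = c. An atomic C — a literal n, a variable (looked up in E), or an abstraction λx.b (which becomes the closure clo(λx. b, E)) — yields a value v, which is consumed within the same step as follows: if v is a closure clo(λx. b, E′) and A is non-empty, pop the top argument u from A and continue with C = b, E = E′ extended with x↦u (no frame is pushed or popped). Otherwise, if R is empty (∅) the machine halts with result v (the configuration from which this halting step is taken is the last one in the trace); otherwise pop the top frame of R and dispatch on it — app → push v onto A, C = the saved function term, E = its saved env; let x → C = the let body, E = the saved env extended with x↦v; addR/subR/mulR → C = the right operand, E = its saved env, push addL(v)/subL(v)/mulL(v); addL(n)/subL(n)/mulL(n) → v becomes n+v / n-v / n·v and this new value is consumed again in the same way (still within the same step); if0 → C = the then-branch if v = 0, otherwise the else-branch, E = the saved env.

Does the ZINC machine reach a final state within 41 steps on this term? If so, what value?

t=0: <C=(if0 ((λp. ((λq. ((λz. z) 4)) -3)) ((λv. -3) -3)) then (-1 * (let x = -3 in -2)) else ((2 - 5) * (let v = -2 in -4))), E=∅, A=∅, R=∅>
t=1: <C=((λp. ((λq. ((λz. z) 4)) -3)) ((λv. -3) -3)), E=∅, A=∅, R=[if0]>
t=2: <C=((λv. -3) -3), E=∅, A=∅, R=[app :: if0]>
t=3: <C=-3, E=∅, A=∅, R=[app :: app :: if0]>
t=4: <C=(λv. -3), E=∅, A=[-3], R=[app :: if0]>
t=5: <C=-3, E={v↦-3}, A=∅, R=[app :: if0]>
t=6: <C=(λp. ((λq. ((λz. z) 4)) -3)), E=∅, A=[-3], R=[if0]>
t=7: <C=((λq. ((λz. z) 4)) -3), E={p↦-3}, A=∅, R=[if0]>
t=8: <C=-3, E={p↦-3}, A=∅, R=[app :: if0]>
t=9: <C=(λq. ((λz. z) 4)), E={p↦-3}, A=[-3], R=[if0]>
t=10: <C=((λz. z) 4), E={q↦-3, p↦-3}, A=∅, R=[if0]>
t=11: <C=4, E={q↦-3, p↦-3}, A=∅, R=[app :: if0]>
t=12: <C=(λz. z), E={q↦-3, p↦-3}, A=[4], R=[if0]>
t=13: <C=z, E={z↦4, q↦-3, p↦-3}, A=∅, R=[if0]>
t=14: <C=((2 - 5) * (let v = -2 in -4)), E=∅, A=∅, R=∅>
t=15: <C=(2 - 5), E=∅, A=∅, R=[mulR]>
t=16: <C=2, E=∅, A=∅, R=[subR :: mulR]>
t=17: <C=5, E=∅, A=∅, R=[subL(2) :: mulR]>
t=18: <C=(let v = -2 in -4), E=∅, A=∅, R=[mulL(-3)]>
t=19: <C=-2, E=∅, A=∅, R=[let v :: mulL(-3)]>
t=20: <C=-4, E={v↦-2}, A=∅, R=[mulL(-3)]>
→ final value 12

Answer: 12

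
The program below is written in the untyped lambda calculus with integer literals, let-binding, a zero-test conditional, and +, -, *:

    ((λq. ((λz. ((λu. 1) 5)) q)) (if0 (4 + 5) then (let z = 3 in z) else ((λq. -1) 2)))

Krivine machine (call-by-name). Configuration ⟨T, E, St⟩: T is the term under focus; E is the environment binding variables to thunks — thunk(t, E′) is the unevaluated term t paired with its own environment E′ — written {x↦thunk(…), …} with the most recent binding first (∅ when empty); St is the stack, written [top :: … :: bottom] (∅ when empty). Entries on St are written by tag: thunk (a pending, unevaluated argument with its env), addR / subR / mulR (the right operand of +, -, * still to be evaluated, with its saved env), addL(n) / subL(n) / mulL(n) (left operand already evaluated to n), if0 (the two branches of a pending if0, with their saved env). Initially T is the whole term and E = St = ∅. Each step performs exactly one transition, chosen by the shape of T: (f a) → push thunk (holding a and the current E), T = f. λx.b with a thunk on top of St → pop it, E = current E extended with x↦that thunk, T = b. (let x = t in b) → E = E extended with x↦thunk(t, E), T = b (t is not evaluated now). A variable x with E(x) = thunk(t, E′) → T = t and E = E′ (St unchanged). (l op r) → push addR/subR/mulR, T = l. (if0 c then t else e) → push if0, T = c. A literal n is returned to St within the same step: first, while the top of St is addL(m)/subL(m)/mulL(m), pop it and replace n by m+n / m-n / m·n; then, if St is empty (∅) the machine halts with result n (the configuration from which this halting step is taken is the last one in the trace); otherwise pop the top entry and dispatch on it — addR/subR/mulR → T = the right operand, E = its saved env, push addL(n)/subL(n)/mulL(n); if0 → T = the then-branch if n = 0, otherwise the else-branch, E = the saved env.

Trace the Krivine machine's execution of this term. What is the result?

0. <T=((λq. ((λz. ((λu. 1) 5)) q)) (if0 (4 + 5) then (let z = 3 in z) else ((λq. -1) 2))), E=∅, St=∅>
1. <T=(λq. ((λz. ((λu. 1) 5)) q)), E=∅, St=[thunk]>
2. <T=((λz. ((λu. 1) 5)) q), E={q↦thunk((if0 (4 + 5) then (let z = 3 in z) else ((λq. -1) 2)), ∅)}, St=∅>
3. <T=(λz. ((λu. 1) 5)), E={q↦thunk((if0 (4 + 5) then (let z = 3 in z) else ((λq. -1) 2)), ∅)}, St=[thunk]>
4. <T=((λu. 1) 5), E={z↦thunk(q, {q↦thunk((if0 (4 + 5) then (let z = 3 in z) else ((λq. -1) 2)), ∅)}), q↦thunk((if0 (4 + 5) then (let z = 3 in z) else ((λq. -1) 2)), ∅)}, St=∅>
5. <T=(λu. 1), E={z↦thunk(q, {q↦thunk((if0 (4 + 5) then (let z = 3 in z) else ((λq. -1) 2)), ∅)}), q↦thunk((if0 (4 + 5) then (let z = 3 in z) else ((λq. -1) 2)), ∅)}, St=[thunk]>
6. <T=1, E={u↦thunk(5, {z↦thunk(q, {q↦thunk((if0 (4 + 5) then (let z = 3 in z) else ((λq. -1) 2)), ∅)}), q↦thunk((if0 (4 + 5) then (let z = 3 in z) else ((λq. -1) 2)), ∅)}), z↦thunk(q, {q↦thunk((if0 (4 + 5) then (let z = 3 in z) else ((λq. -1) 2)), ∅)}), q↦thunk((if0 (4 + 5) then (let z = 3 in z) else ((λq. -1) 2)), ∅)}, St=∅>
→ final value 1

Answer: 1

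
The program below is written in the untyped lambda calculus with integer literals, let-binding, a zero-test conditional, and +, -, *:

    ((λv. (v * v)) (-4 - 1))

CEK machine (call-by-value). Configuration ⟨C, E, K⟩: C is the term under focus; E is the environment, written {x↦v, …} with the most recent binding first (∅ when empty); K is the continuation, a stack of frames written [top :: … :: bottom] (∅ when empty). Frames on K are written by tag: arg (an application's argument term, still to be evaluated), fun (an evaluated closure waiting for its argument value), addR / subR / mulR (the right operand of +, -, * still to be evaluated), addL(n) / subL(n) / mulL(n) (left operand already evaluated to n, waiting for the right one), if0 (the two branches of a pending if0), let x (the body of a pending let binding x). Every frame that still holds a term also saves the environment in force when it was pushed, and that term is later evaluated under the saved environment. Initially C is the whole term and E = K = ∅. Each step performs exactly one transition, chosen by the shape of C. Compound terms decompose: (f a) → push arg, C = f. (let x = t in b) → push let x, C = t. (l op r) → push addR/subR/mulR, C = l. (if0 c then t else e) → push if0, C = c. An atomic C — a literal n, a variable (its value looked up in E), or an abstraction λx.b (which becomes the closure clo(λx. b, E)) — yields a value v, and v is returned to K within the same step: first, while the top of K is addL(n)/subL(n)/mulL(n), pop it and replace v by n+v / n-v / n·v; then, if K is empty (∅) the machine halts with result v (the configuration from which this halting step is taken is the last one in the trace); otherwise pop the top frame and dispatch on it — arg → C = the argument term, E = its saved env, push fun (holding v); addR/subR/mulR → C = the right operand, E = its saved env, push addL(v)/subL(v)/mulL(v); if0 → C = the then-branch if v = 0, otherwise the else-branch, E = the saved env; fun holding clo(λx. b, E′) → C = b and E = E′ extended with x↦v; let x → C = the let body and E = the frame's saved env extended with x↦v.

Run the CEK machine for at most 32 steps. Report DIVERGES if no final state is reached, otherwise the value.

t=0: [C=((λv. (v * v)) (-4 - 1)) | E=∅ | K=∅]
t=1: [C=(λv. (v * v)) | E=∅ | K=[arg]]
t=2: [C=(-4 - 1) | E=∅ | K=[fun]]
t=3: [C=-4 | E=∅ | K=[subR :: fun]]
t=4: [C=1 | E=∅ | K=[subL(-4) :: fun]]
t=5: [C=(v * v) | E={v↦-5} | K=∅]
t=6: [C=v | E={v↦-5} | K=[mulR]]
t=7: [C=v | E={v↦-5} | K=[mulL(-5)]]
→ final value 25

Answer: 25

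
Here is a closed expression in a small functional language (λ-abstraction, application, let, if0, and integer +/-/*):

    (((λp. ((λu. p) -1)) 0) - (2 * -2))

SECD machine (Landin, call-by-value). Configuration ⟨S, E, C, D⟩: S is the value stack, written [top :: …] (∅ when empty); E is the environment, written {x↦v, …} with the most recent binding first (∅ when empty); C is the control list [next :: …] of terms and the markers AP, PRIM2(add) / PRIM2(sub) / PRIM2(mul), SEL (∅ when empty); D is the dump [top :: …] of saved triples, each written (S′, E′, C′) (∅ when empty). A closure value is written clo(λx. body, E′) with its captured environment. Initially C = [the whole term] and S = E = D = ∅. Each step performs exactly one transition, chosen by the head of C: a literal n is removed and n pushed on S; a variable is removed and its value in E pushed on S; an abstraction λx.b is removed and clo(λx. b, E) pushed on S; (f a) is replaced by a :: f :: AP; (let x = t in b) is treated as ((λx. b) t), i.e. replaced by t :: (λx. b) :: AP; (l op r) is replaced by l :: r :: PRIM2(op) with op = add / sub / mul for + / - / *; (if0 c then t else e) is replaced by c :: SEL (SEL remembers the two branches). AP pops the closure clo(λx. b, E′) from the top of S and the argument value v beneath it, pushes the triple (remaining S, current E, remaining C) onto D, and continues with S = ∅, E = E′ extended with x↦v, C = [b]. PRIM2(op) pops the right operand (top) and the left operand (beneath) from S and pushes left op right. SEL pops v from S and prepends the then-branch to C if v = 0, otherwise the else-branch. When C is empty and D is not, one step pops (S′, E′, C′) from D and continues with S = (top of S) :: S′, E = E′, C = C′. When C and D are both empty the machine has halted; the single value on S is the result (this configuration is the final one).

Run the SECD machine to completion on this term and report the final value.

Answer: 4

Machine steps:
[0] <S=∅, E=∅, C=[(((λp. ((λu. p) -1)) 0) - (2 * -2))], D=∅>
[1] <S=∅, E=∅, C=[((λp. ((λu. p) -1)) 0) :: (2 * -2) :: PRIM2(sub)], D=∅>
[2] <S=∅, E=∅, C=[0 :: (λp. ((λu. p) -1)) :: AP :: (2 * -2) :: PRIM2(sub)], D=∅>
[3] <S=[0], E=∅, C=[(λp. ((λu. p) -1)) :: AP :: (2 * -2) :: PRIM2(sub)], D=∅>
[4] <S=[clo(λp. ((λu. p) -1), ∅) :: 0], E=∅, C=[AP :: (2 * -2) :: PRIM2(sub)], D=∅>
[5] <S=∅, E={p↦0}, C=[((λu. p) -1)], D=[(∅, ∅, [(2 * -2) :: PRIM2(sub)])]>
[6] <S=∅, E={p↦0}, C=[-1 :: (λu. p) :: AP], D=[(∅, ∅, [(2 * -2) :: PRIM2(sub)])]>
[7] <S=[-1], E={p↦0}, C=[(λu. p) :: AP], D=[(∅, ∅, [(2 * -2) :: PRIM2(sub)])]>
[8] <S=[clo(λu. p, {p↦0}) :: -1], E={p↦0}, C=[AP], D=[(∅, ∅, [(2 * -2) :: PRIM2(sub)])]>
[9] <S=∅, E={u↦-1, p↦0}, C=[p], D=[(∅, {p↦0}, ∅) :: (∅, ∅, [(2 * -2) :: PRIM2(sub)])]>
[10] <S=[0], E={u↦-1, p↦0}, C=∅, D=[(∅, {p↦0}, ∅) :: (∅, ∅, [(2 * -2) :: PRIM2(sub)])]>
[11] <S=[0], E={p↦0}, C=∅, D=[(∅, ∅, [(2 * -2) :: PRIM2(sub)])]>
[12] <S=[0], E=∅, C=[(2 * -2) :: PRIM2(sub)], D=∅>
[13] <S=[0], E=∅, C=[2 :: -2 :: PRIM2(mul) :: PRIM2(sub)], D=∅>
[14] <S=[2 :: 0], E=∅, C=[-2 :: PRIM2(mul) :: PRIM2(sub)], D=∅>
[15] <S=[-2 :: 2 :: 0], E=∅, C=[PRIM2(mul) :: PRIM2(sub)], D=∅>
[16] <S=[-4 :: 0], E=∅, C=[PRIM2(sub)], D=∅>
[17] <S=[4], E=∅, C=∅, D=∅>
→ final value 4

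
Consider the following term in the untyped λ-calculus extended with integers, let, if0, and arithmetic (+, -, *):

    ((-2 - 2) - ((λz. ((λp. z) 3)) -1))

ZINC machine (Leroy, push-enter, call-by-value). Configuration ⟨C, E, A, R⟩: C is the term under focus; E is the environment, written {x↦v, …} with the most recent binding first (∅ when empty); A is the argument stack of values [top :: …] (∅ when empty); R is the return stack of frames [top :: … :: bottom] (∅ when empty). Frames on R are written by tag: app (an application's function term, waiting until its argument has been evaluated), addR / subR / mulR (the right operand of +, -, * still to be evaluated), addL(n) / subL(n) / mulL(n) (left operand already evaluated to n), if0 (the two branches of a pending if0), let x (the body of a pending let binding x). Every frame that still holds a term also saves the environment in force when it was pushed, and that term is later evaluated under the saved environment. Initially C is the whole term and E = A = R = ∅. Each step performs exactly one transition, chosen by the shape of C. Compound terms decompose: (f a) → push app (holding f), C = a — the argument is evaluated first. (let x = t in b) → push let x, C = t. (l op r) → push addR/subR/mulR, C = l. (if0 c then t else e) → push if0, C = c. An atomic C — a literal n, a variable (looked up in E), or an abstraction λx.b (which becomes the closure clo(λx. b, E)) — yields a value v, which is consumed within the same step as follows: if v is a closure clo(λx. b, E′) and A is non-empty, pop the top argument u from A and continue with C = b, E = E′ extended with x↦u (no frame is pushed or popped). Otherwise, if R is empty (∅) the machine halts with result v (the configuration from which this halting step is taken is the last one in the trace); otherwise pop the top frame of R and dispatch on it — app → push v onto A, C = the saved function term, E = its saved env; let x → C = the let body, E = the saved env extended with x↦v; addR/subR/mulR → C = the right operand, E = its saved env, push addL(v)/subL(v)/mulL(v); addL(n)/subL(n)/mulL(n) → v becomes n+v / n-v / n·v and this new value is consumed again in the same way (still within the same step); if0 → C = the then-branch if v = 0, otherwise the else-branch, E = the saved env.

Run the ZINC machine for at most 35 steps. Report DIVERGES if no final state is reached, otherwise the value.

t=0: ⟨C=((-2 - 2) - ((λz. ((λp. z) 3)) -1)); E=∅; A=∅; R=∅⟩
t=1: ⟨C=(-2 - 2); E=∅; A=∅; R=[subR]⟩
t=2: ⟨C=-2; E=∅; A=∅; R=[subR :: subR]⟩
t=3: ⟨C=2; E=∅; A=∅; R=[subL(-2) :: subR]⟩
t=4: ⟨C=((λz. ((λp. z) 3)) -1); E=∅; A=∅; R=[subL(-4)]⟩
t=5: ⟨C=-1; E=∅; A=∅; R=[app :: subL(-4)]⟩
t=6: ⟨C=(λz. ((λp. z) 3)); E=∅; A=[-1]; R=[subL(-4)]⟩
t=7: ⟨C=((λp. z) 3); E={z↦-1}; A=∅; R=[subL(-4)]⟩
t=8: ⟨C=3; E={z↦-1}; A=∅; R=[app :: subL(-4)]⟩
t=9: ⟨C=(λp. z); E={z↦-1}; A=[3]; R=[subL(-4)]⟩
t=10: ⟨C=z; E={p↦3, z↦-1}; A=∅; R=[subL(-4)]⟩
→ final value -3

Answer: -3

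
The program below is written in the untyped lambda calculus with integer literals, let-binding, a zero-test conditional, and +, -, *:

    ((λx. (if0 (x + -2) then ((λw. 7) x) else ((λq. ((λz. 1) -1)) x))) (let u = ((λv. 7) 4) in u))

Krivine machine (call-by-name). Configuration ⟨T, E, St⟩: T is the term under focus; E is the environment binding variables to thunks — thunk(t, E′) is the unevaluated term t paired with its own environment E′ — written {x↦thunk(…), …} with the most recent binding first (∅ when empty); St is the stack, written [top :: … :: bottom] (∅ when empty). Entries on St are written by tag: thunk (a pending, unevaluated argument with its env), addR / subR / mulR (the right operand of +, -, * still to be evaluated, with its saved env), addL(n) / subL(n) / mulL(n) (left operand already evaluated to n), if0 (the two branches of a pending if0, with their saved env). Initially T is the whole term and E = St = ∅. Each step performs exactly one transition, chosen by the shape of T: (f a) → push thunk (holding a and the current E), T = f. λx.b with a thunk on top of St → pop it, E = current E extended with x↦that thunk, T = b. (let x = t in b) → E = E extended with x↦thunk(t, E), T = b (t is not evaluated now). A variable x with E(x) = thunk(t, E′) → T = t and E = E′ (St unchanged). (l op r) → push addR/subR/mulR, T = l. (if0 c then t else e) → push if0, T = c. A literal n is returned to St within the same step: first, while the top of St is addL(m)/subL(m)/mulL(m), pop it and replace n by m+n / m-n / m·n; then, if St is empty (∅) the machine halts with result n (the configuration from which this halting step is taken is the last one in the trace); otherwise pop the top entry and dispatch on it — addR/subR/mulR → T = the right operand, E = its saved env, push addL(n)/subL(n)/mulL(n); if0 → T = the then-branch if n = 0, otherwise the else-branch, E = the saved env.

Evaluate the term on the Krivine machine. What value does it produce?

Answer: 1

Derivation:
t=0: <T=((λx. (if0 (x + -2) then ((λw. 7) x) else ((λq. ((λz. 1) -1)) x))) (let u = ((λv. 7) 4) in u)), E=∅, St=∅>
t=1: <T=(λx. (if0 (x + -2) then ((λw. 7) x) else ((λq. ((λz. 1) -1)) x))), E=∅, St=[thunk]>
t=2: <T=(if0 (x + -2) then ((λw. 7) x) else ((λq. ((λz. 1) -1)) x)), E={x↦thunk((let u = ((λv. 7) 4) in u), ∅)}, St=∅>
t=3: <T=(x + -2), E={x↦thunk((let u = ((λv. 7) 4) in u), ∅)}, St=[if0]>
t=4: <T=x, E={x↦thunk((let u = ((λv. 7) 4) in u), ∅)}, St=[addR :: if0]>
t=5: <T=(let u = ((λv. 7) 4) in u), E=∅, St=[addR :: if0]>
t=6: <T=u, E={u↦thunk(((λv. 7) 4), ∅)}, St=[addR :: if0]>
t=7: <T=((λv. 7) 4), E=∅, St=[addR :: if0]>
t=8: <T=(λv. 7), E=∅, St=[thunk :: addR :: if0]>
t=9: <T=7, E={v↦thunk(4, ∅)}, St=[addR :: if0]>
t=10: <T=-2, E={x↦thunk((let u = ((λv. 7) 4) in u), ∅)}, St=[addL(7) :: if0]>
t=11: <T=((λq. ((λz. 1) -1)) x), E={x↦thunk((let u = ((λv. 7) 4) in u), ∅)}, St=∅>
t=12: <T=(λq. ((λz. 1) -1)), E={x↦thunk((let u = ((λv. 7) 4) in u), ∅)}, St=[thunk]>
t=13: <T=((λz. 1) -1), E={q↦thunk(x, {x↦thunk((let u = ((λv. 7) 4) in u), ∅)}), x↦thunk((let u = ((λv. 7) 4) in u), ∅)}, St=∅>
t=14: <T=(λz. 1), E={q↦thunk(x, {x↦thunk((let u = ((λv. 7) 4) in u), ∅)}), x↦thunk((let u = ((λv. 7) 4) in u), ∅)}, St=[thunk]>
t=15: <T=1, E={z↦thunk(-1, {q↦thunk(x, {x↦thunk((let u = ((λv. 7) 4) in u), ∅)}), x↦thunk((let u = ((λv. 7) 4) in u), ∅)}), q↦thunk(x, {x↦thunk((let u = ((λv. 7) 4) in u), ∅)}), x↦thunk((let u = ((λv. 7) 4) in u), ∅)}, St=∅>
→ final value 1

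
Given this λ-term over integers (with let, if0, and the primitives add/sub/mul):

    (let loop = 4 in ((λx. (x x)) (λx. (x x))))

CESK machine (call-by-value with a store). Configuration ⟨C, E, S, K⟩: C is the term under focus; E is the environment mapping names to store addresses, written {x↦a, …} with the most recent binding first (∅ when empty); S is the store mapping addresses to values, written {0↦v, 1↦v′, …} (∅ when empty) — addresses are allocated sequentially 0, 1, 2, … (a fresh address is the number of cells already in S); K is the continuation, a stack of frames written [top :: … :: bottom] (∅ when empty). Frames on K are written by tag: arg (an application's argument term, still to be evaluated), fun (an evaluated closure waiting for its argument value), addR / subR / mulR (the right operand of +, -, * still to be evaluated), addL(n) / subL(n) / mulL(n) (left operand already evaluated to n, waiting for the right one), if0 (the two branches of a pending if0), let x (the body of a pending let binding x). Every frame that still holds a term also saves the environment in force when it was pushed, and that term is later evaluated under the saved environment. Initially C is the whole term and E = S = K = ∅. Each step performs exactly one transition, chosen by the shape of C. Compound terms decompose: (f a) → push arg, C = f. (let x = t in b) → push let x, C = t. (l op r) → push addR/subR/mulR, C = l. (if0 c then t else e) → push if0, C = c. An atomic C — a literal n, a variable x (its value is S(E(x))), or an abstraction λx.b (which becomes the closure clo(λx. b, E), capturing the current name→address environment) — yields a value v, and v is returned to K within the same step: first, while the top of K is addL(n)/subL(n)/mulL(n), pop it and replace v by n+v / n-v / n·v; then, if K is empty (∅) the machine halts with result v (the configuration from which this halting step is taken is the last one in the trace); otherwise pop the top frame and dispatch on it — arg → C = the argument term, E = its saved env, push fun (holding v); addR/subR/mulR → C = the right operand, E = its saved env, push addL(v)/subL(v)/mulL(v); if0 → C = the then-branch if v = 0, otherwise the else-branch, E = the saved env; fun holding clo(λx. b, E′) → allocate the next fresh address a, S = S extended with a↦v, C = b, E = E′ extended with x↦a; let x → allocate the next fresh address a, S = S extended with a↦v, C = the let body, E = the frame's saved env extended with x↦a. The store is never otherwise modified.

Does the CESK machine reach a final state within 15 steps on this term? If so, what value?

Answer: DIVERGES (no final state within 15 steps)

Machine steps:
0. [C=(let loop = 4 in ((λx. (x x)) (λx. (x x)))) | E=∅ | S=∅ | K=∅]
1. [C=4 | E=∅ | S=∅ | K=[let loop]]
2. [C=((λx. (x x)) (λx. (x x))) | E={loop↦0} | S={0↦4} | K=∅]
3. [C=(λx. (x x)) | E={loop↦0} | S={0↦4} | K=[arg]]
4. [C=(λx. (x x)) | E={loop↦0} | S={0↦4} | K=[fun]]
5. [C=(x x) | E={x↦1, loop↦0} | S={0↦4, 1↦clo(λx. (x x), {loop↦0})} | K=∅]
6. [C=x | E={x↦1, loop↦0} | S={0↦4, 1↦clo(λx. (x x), {loop↦0})} | K=[arg]]
7. [C=x | E={x↦1, loop↦0} | S={0↦4, 1↦clo(λx. (x x), {loop↦0})} | K=[fun]]
8. [C=(x x) | E={x↦2, loop↦0} | S={0↦4, 1↦clo(λx. (x x), {loop↦0}), 2↦clo(λx. (x x), {loop↦0})} | K=∅]
9. [C=x | E={x↦2, loop↦0} | S={0↦4, 1↦clo(λx. (x x), {loop↦0}), 2↦clo(λx. (x x), {loop↦0})} | K=[arg]]
10. [C=x | E={x↦2, loop↦0} | S={0↦4, 1↦clo(λx. (x x), {loop↦0}), 2↦clo(λx. (x x), {loop↦0})} | K=[fun]]
11. [C=(x x) | E={x↦3, loop↦0} | S={0↦4, 1↦clo(λx. (x x), {loop↦0}), 2↦clo(λx. (x x), {loop↦0}), 3↦clo(λx. (x x), {loop↦0})} | K=∅]
12. [C=x | E={x↦3, loop↦0} | S={0↦4, 1↦clo(λx. (x x), {loop↦0}), 2↦clo(λx. (x x), {loop↦0}), 3↦clo(λx. (x x), {loop↦0})} | K=[arg]]
13. [C=x | E={x↦3, loop↦0} | S={0↦4, 1↦clo(λx. (x x), {loop↦0}), 2↦clo(λx. (x x), {loop↦0}), 3↦clo(λx. (x x), {loop↦0})} | K=[fun]]
14. [C=(x x) | E={x↦4, loop↦0} | S={0↦4, 1↦clo(λx. (x x), {loop↦0}), 2↦clo(λx. (x x), {loop↦0}), 3↦clo(λx. (x x), {loop↦0}), 4↦clo(λx. (x x), {loop↦0})} | K=∅]
15. [C=x | E={x↦4, loop↦0} | S={0↦4, 1↦clo(λx. (x x), {loop↦0}), 2↦clo(λx. (x x), {loop↦0}), 3↦clo(λx. (x x), {loop↦0}), 4↦clo(λx. (x x), {loop↦0})} | K=[arg]]
→ 15 transitions taken and the configuration is still not final: no result within 15 steps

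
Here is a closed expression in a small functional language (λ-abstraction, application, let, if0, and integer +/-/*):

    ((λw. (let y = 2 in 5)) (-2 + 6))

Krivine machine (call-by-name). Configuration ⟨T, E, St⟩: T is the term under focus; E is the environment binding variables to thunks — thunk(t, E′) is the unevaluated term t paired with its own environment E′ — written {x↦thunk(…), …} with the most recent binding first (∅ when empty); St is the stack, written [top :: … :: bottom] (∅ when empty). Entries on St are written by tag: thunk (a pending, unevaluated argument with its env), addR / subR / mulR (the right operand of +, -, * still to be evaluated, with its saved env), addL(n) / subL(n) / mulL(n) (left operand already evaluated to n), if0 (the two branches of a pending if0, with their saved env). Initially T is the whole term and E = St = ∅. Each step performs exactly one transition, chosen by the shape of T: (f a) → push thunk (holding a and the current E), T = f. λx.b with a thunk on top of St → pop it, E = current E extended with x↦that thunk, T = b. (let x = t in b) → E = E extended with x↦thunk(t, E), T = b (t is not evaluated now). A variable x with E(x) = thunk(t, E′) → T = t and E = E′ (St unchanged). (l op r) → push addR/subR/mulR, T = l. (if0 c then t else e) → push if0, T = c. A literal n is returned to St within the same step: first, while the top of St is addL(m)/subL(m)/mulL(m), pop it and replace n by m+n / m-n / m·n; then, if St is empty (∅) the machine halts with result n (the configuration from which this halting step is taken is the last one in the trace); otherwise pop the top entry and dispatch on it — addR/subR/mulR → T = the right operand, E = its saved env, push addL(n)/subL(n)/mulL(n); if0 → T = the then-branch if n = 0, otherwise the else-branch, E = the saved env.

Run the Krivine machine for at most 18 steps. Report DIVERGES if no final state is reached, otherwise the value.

Answer: 5

Machine steps:
[0] <T=((λw. (let y = 2 in 5)) (-2 + 6)), E=∅, St=∅>
[1] <T=(λw. (let y = 2 in 5)), E=∅, St=[thunk]>
[2] <T=(let y = 2 in 5), E={w↦thunk((-2 + 6), ∅)}, St=∅>
[3] <T=5, E={y↦thunk(2, {w↦thunk((-2 + 6), ∅)}), w↦thunk((-2 + 6), ∅)}, St=∅>
→ final value 5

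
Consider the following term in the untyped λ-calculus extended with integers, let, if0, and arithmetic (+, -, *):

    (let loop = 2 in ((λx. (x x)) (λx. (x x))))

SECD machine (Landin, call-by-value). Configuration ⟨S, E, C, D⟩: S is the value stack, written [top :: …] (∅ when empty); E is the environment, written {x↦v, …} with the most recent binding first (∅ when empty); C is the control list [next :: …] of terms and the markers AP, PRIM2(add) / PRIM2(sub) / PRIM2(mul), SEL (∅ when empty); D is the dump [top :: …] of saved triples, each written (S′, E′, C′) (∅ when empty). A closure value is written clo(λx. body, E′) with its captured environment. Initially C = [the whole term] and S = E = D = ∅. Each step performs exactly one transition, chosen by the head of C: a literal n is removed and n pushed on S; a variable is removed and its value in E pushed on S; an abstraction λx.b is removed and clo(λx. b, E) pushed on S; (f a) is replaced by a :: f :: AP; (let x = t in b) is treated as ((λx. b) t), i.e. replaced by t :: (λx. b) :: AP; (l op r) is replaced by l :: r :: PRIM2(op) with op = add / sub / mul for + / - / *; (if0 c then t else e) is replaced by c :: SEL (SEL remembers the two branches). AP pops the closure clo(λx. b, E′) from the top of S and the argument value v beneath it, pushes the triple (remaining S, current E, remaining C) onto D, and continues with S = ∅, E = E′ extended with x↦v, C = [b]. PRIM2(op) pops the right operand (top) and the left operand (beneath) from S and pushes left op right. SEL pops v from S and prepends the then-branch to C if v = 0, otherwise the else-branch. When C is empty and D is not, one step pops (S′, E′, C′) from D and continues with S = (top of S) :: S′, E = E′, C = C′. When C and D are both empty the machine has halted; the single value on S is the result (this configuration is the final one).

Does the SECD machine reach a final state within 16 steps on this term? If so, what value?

step 0: ⟨S=∅; E=∅; C=[(let loop = 2 in ((λx. (x x)) (λx. (x x))))]; D=∅⟩
step 1: ⟨S=∅; E=∅; C=[2 :: (λloop. ((λx. (x x)) (λx. (x x)))) :: AP]; D=∅⟩
step 2: ⟨S=[2]; E=∅; C=[(λloop. ((λx. (x x)) (λx. (x x)))) :: AP]; D=∅⟩
step 3: ⟨S=[clo(λloop. ((λx. (x x)) (λx. (x x))), ∅) :: 2]; E=∅; C=[AP]; D=∅⟩
step 4: ⟨S=∅; E={loop↦2}; C=[((λx. (x x)) (λx. (x x)))]; D=[(∅, ∅, ∅)]⟩
step 5: ⟨S=∅; E={loop↦2}; C=[(λx. (x x)) :: (λx. (x x)) :: AP]; D=[(∅, ∅, ∅)]⟩
step 6: ⟨S=[clo(λx. (x x), {loop↦2})]; E={loop↦2}; C=[(λx. (x x)) :: AP]; D=[(∅, ∅, ∅)]⟩
step 7: ⟨S=[clo(λx. (x x), {loop↦2}) :: clo(λx. (x x), {loop↦2})]; E={loop↦2}; C=[AP]; D=[(∅, ∅, ∅)]⟩
step 8: ⟨S=∅; E={x↦clo(λx. (x x), {loop↦2}), loop↦2}; C=[(x x)]; D=[(∅, {loop↦2}, ∅) :: (∅, ∅, ∅)]⟩
step 9: ⟨S=∅; E={x↦clo(λx. (x x), {loop↦2}), loop↦2}; C=[x :: x :: AP]; D=[(∅, {loop↦2}, ∅) :: (∅, ∅, ∅)]⟩
step 10: ⟨S=[clo(λx. (x x), {loop↦2})]; E={x↦clo(λx. (x x), {loop↦2}), loop↦2}; C=[x :: AP]; D=[(∅, {loop↦2}, ∅) :: (∅, ∅, ∅)]⟩
step 11: ⟨S=[clo(λx. (x x), {loop↦2}) :: clo(λx. (x x), {loop↦2})]; E={x↦clo(λx. (x x), {loop↦2}), loop↦2}; C=[AP]; D=[(∅, {loop↦2}, ∅) :: (∅, ∅, ∅)]⟩
step 12: ⟨S=∅; E={x↦clo(λx. (x x), {loop↦2}), loop↦2}; C=[(x x)]; D=[(∅, {x↦clo(λx. (x x), {loop↦2}), loop↦2}, ∅) :: (∅, {loop↦2}, ∅) :: (∅, ∅, ∅)]⟩
step 13: ⟨S=∅; E={x↦clo(λx. (x x), {loop↦2}), loop↦2}; C=[x :: x :: AP]; D=[(∅, {x↦clo(λx. (x x), {loop↦2}), loop↦2}, ∅) :: (∅, {loop↦2}, ∅) :: (∅, ∅, ∅)]⟩
step 14: ⟨S=[clo(λx. (x x), {loop↦2})]; E={x↦clo(λx. (x x), {loop↦2}), loop↦2}; C=[x :: AP]; D=[(∅, {x↦clo(λx. (x x), {loop↦2}), loop↦2}, ∅) :: (∅, {loop↦2}, ∅) :: (∅, ∅, ∅)]⟩
step 15: ⟨S=[clo(λx. (x x), {loop↦2}) :: clo(λx. (x x), {loop↦2})]; E={x↦clo(λx. (x x), {loop↦2}), loop↦2}; C=[AP]; D=[(∅, {x↦clo(λx. (x x), {loop↦2}), loop↦2}, ∅) :: (∅, {loop↦2}, ∅) :: (∅, ∅, ∅)]⟩
step 16: ⟨S=∅; E={x↦clo(λx. (x x), {loop↦2}), loop↦2}; C=[(x x)]; D=[(∅, {x↦clo(λx. (x x), {loop↦2}), loop↦2}, ∅) :: (∅, {x↦clo(λx. (x x), {loop↦2}), loop↦2}, ∅) :: (∅, {loop↦2}, ∅) :: (∅, ∅, ∅)]⟩
→ 16 transitions taken and the configuration is still not final: no result within 16 steps

Answer: DIVERGES (no final state within 16 steps)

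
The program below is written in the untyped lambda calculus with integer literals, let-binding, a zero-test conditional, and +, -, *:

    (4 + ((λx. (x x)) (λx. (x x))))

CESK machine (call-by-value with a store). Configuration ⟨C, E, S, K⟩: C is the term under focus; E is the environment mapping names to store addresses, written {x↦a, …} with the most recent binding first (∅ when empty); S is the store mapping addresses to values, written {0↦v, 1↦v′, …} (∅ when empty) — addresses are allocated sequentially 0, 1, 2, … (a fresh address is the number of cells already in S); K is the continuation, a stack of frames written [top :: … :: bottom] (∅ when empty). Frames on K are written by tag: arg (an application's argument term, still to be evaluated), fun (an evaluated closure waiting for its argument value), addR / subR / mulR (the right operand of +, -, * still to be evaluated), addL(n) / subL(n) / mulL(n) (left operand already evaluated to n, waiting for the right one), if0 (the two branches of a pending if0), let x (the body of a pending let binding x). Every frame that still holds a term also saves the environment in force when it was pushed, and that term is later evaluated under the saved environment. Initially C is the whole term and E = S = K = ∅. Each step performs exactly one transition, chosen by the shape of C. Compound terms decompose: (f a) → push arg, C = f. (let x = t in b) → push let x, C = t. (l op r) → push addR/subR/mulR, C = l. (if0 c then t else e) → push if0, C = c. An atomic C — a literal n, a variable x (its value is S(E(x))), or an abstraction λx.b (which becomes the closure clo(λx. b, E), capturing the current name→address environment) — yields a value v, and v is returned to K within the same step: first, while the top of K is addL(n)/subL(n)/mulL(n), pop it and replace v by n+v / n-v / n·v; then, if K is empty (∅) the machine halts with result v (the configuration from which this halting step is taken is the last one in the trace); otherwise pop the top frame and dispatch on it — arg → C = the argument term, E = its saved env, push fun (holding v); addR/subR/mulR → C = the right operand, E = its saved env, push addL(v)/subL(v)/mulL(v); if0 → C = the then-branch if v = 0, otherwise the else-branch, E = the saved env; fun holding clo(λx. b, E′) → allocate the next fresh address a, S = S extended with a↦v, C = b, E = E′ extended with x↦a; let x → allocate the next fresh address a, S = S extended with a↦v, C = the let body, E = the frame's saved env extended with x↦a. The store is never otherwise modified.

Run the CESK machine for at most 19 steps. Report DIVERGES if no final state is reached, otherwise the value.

[0] [C=(4 + ((λx. (x x)) (λx. (x x)))) | E=∅ | S=∅ | K=∅]
[1] [C=4 | E=∅ | S=∅ | K=[addR]]
[2] [C=((λx. (x x)) (λx. (x x))) | E=∅ | S=∅ | K=[addL(4)]]
[3] [C=(λx. (x x)) | E=∅ | S=∅ | K=[arg :: addL(4)]]
[4] [C=(λx. (x x)) | E=∅ | S=∅ | K=[fun :: addL(4)]]
[5] [C=(x x) | E={x↦0} | S={0↦clo(λx. (x x), ∅)} | K=[addL(4)]]
[6] [C=x | E={x↦0} | S={0↦clo(λx. (x x), ∅)} | K=[arg :: addL(4)]]
[7] [C=x | E={x↦0} | S={0↦clo(λx. (x x), ∅)} | K=[fun :: addL(4)]]
[8] [C=(x x) | E={x↦1} | S={0↦clo(λx. (x x), ∅), 1↦clo(λx. (x x), ∅)} | K=[addL(4)]]
[9] [C=x | E={x↦1} | S={0↦clo(λx. (x x), ∅), 1↦clo(λx. (x x), ∅)} | K=[arg :: addL(4)]]
[10] [C=x | E={x↦1} | S={0↦clo(λx. (x x), ∅), 1↦clo(λx. (x x), ∅)} | K=[fun :: addL(4)]]
[11] [C=(x x) | E={x↦2} | S={0↦clo(λx. (x x), ∅), 1↦clo(λx. (x x), ∅), 2↦clo(λx. (x x), ∅)} | K=[addL(4)]]
[12] [C=x | E={x↦2} | S={0↦clo(λx. (x x), ∅), 1↦clo(λx. (x x), ∅), 2↦clo(λx. (x x), ∅)} | K=[arg :: addL(4)]]
[13] [C=x | E={x↦2} | S={0↦clo(λx. (x x), ∅), 1↦clo(λx. (x x), ∅), 2↦clo(λx. (x x), ∅)} | K=[fun :: addL(4)]]
[14] [C=(x x) | E={x↦3} | S={0↦clo(λx. (x x), ∅), 1↦clo(λx. (x x), ∅), 2↦clo(λx. (x x), ∅), 3↦clo(λx. (x x), ∅)} | K=[addL(4)]]
[15] [C=x | E={x↦3} | S={0↦clo(λx. (x x), ∅), 1↦clo(λx. (x x), ∅), 2↦clo(λx. (x x), ∅), 3↦clo(λx. (x x), ∅)} | K=[arg :: addL(4)]]
[16] [C=x | E={x↦3} | S={0↦clo(λx. (x x), ∅), 1↦clo(λx. (x x), ∅), 2↦clo(λx. (x x), ∅), 3↦clo(λx. (x x), ∅)} | K=[fun :: addL(4)]]
[17] [C=(x x) | E={x↦4} | S={0↦clo(λx. (x x), ∅), 1↦clo(λx. (x x), ∅), 2↦clo(λx. (x x), ∅), 3↦clo(λx. (x x), ∅), 4↦clo(λx. (x x), ∅)} | K=[addL(4)]]
[18] [C=x | E={x↦4} | S={0↦clo(λx. (x x), ∅), 1↦clo(λx. (x x), ∅), 2↦clo(λx. (x x), ∅), 3↦clo(λx. (x x), ∅), 4↦clo(λx. (x x), ∅)} | K=[arg :: addL(4)]]
[19] [C=x | E={x↦4} | S={0↦clo(λx. (x x), ∅), 1↦clo(λx. (x x), ∅), 2↦clo(λx. (x x), ∅), 3↦clo(λx. (x x), ∅), 4↦clo(λx. (x x), ∅)} | K=[fun :: addL(4)]]
→ 19 transitions taken and the configuration is still not final: no result within 19 steps

Answer: DIVERGES (no final state within 19 steps)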